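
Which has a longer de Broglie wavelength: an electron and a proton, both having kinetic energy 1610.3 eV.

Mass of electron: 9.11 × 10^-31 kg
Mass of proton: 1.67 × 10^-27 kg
The electron has the longer wavelength.

Using λ = h/√(2mKE):

For electron: λ₁ = h/√(2m₁KE) = 3.06 × 10^-11 m
For proton: λ₂ = h/√(2m₂KE) = 7.14 × 10^-13 m

Since λ ∝ 1/√m at constant kinetic energy, the lighter particle has the longer wavelength.

The electron has the longer de Broglie wavelength.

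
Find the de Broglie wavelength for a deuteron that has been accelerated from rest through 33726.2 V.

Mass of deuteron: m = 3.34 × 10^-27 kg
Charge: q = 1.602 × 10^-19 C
1.10 × 10^-13 m

When a particle is accelerated through voltage V, it gains kinetic energy KE = qV.

The de Broglie wavelength is then λ = h/√(2mqV):

λ = h/√(2mqV)
λ = (6.626 × 10^-34 J·s) / √(2 × 3.34 × 10^-27 kg × 1.602 × 10^-19 C × 33726.2 V)
λ = 1.10 × 10^-13 m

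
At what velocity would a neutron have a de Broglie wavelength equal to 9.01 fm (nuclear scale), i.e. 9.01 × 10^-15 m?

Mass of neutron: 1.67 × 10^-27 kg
4.40 × 10^7 m/s

From λ = h/(mv), solve for v:

v = h/(mλ)
v = (6.626 × 10^-34 J·s) / (1.67 × 10^-27 kg × 9.01 × 10^-15 m)
v = 4.40 × 10^7 m/s

Note: This velocity is 14.7% of the speed of light, so relativistic corrections would be needed for a more accurate calculation.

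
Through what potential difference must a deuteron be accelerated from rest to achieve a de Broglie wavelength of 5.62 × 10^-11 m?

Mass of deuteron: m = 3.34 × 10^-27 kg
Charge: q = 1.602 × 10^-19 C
1.30 × 10^-1 V

From λ = h/√(2mqV), we solve for V:

λ² = h²/(2mqV)
V = h²/(2mqλ²)
V = (6.626 × 10^-34 J·s)² / (2 × 3.34 × 10^-27 kg × 1.602 × 10^-19 C × (5.62 × 10^-11 m)²)
V = 1.30 × 10^-1 V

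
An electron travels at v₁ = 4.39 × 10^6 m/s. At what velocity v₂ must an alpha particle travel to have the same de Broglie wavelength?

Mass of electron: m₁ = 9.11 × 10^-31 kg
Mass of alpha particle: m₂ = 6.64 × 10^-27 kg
v₂ = 6.02 × 10^2 m/s

For equal de Broglie wavelengths: λ₁ = λ₂

h/(m₁v₁) = h/(m₂v₂)
m₁v₁ = m₂v₂
v₂ = v₁ · (m₁/m₂)

v₂ = 4.39 × 10^6 m/s × (9.11 × 10^-31 kg / 6.64 × 10^-27 kg)
v₂ = 6.02 × 10^2 m/s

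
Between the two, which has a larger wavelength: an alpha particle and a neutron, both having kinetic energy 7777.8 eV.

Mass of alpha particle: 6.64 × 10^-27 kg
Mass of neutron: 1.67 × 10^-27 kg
The neutron has the longer wavelength.

Using λ = h/√(2mKE):

For alpha particle: λ₁ = h/√(2m₁KE) = 1.63 × 10^-13 m
For neutron: λ₂ = h/√(2m₂KE) = 3.25 × 10^-13 m

Since λ ∝ 1/√m at constant kinetic energy, the lighter particle has the longer wavelength.

The neutron has the longer de Broglie wavelength.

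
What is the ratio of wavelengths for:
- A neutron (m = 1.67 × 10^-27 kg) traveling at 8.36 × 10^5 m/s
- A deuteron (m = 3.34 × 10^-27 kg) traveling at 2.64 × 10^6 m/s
λ₁/λ₂ = 6.32

Using λ = h/(mv):

λ₁ = h/(m₁v₁) = 4.75 × 10^-13 m
λ₂ = h/(m₂v₂) = 7.51 × 10^-14 m

Ratio λ₁/λ₂ = (m₂v₂)/(m₁v₁)
         = (3.34 × 10^-27 kg × 2.64 × 10^6 m/s) / (1.67 × 10^-27 kg × 8.36 × 10^5 m/s)
         = 6.32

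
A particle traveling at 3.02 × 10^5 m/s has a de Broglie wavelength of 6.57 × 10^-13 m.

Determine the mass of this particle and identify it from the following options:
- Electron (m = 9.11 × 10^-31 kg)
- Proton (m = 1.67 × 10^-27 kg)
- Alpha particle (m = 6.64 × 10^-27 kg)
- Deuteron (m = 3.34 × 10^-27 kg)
The particle is a deuteron.

From λ = h/(mv), solve for mass:

m = h/(λv)
m = (6.626 × 10^-34 J·s) / (6.57 × 10^-13 m × 3.02 × 10^5 m/s)
m = 3.34 × 10^-27 kg

Comparing with the listed masses, this is closest to a deuteron.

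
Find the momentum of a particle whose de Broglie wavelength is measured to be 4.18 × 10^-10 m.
1.59 × 10^-24 kg·m/s

From the de Broglie relation λ = h/p, we solve for p:

p = h/λ
p = (6.626 × 10^-34 J·s) / (4.18 × 10^-10 m)
p = 1.59 × 10^-24 kg·m/s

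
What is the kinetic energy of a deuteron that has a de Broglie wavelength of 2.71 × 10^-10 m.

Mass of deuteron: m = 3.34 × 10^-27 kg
8.95 × 10^-22 J (or 5.59 × 10^-3 eV)

From λ = h/√(2mKE), we solve for KE:

λ² = h²/(2mKE)
KE = h²/(2mλ²)
KE = (6.626 × 10^-34 J·s)² / (2 × 3.34 × 10^-27 kg × (2.71 × 10^-10 m)²)
KE = 8.95 × 10^-22 J
KE = 5.59 × 10^-3 eV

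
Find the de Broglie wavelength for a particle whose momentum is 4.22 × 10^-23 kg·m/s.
1.57 × 10^-11 m

Using the de Broglie relation λ = h/p:

λ = h/p
λ = (6.626 × 10^-34 J·s) / (4.22 × 10^-23 kg·m/s)
λ = 1.57 × 10^-11 m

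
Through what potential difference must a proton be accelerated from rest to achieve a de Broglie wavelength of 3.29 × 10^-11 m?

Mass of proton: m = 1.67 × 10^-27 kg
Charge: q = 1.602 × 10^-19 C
7.58 × 10^-1 V

From λ = h/√(2mqV), we solve for V:

λ² = h²/(2mqV)
V = h²/(2mqλ²)
V = (6.626 × 10^-34 J·s)² / (2 × 1.67 × 10^-27 kg × 1.602 × 10^-19 C × (3.29 × 10^-11 m)²)
V = 7.58 × 10^-1 V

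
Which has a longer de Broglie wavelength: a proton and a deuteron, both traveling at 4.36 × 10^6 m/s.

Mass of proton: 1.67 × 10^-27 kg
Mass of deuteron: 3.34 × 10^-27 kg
The proton has the longer wavelength.

Using λ = h/(mv), since both particles have the same velocity, the wavelength depends only on mass.

For proton: λ₁ = h/(m₁v) = 9.10 × 10^-14 m
For deuteron: λ₂ = h/(m₂v) = 4.55 × 10^-14 m

Since λ ∝ 1/m at constant velocity, the lighter particle has the longer wavelength.

The proton has the longer de Broglie wavelength.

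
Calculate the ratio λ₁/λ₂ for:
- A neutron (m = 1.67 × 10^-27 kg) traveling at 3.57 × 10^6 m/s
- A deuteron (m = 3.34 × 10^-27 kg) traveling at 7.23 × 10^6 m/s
λ₁/λ₂ = 4.05

Using λ = h/(mv):

λ₁ = h/(m₁v₁) = 1.11 × 10^-13 m
λ₂ = h/(m₂v₂) = 2.74 × 10^-14 m

Ratio λ₁/λ₂ = (m₂v₂)/(m₁v₁)
         = (3.34 × 10^-27 kg × 7.23 × 10^6 m/s) / (1.67 × 10^-27 kg × 3.57 × 10^6 m/s)
         = 4.05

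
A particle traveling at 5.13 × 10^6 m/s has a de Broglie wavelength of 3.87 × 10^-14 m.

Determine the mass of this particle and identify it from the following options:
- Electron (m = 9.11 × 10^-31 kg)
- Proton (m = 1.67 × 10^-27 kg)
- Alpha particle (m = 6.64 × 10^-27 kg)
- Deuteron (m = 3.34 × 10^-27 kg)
The particle is a deuteron.

From λ = h/(mv), solve for mass:

m = h/(λv)
m = (6.626 × 10^-34 J·s) / (3.87 × 10^-14 m × 5.13 × 10^6 m/s)
m = 3.34 × 10^-27 kg

Comparing with the listed masses, this is closest to a deuteron.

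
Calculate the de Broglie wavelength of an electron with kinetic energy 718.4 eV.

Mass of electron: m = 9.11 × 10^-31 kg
4.58 × 10^-11 m

Using λ = h/√(2mKE):

First convert KE to Joules: KE = 718.4 eV = 1.151 × 10^-16 J

λ = h/√(2mKE)
λ = (6.626 × 10^-34 J·s) / √(2 × 9.11 × 10^-31 kg × 1.151 × 10^-16 J)
λ = 4.58 × 10^-11 m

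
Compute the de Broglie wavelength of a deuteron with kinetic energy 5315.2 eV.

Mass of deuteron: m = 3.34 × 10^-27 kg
2.78 × 10^-13 m

Using λ = h/√(2mKE):

First convert KE to Joules: KE = 5315.2 eV = 8.516 × 10^-16 J

λ = h/√(2mKE)
λ = (6.626 × 10^-34 J·s) / √(2 × 3.34 × 10^-27 kg × 8.516 × 10^-16 J)
λ = 2.78 × 10^-13 m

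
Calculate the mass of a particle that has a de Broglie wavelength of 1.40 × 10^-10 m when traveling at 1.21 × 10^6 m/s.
3.91 × 10^-30 kg

From the de Broglie relation λ = h/(mv), we solve for m:

m = h/(λv)
m = (6.626 × 10^-34 J·s) / (1.40 × 10^-10 m × 1.21 × 10^6 m/s)
m = 3.91 × 10^-30 kg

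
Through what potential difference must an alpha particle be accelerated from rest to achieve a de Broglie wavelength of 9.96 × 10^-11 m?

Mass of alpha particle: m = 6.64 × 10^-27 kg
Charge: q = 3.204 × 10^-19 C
1.04 × 10^-2 V

From λ = h/√(2mqV), we solve for V:

λ² = h²/(2mqV)
V = h²/(2mqλ²)
V = (6.626 × 10^-34 J·s)² / (2 × 6.64 × 10^-27 kg × 3.204 × 10^-19 C × (9.96 × 10^-11 m)²)
V = 1.04 × 10^-2 V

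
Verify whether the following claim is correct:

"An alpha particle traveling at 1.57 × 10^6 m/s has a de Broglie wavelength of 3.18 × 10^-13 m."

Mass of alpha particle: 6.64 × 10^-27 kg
False

The claim is incorrect.

Using λ = h/(mv):
λ = (6.626 × 10^-34 J·s) / (6.64 × 10^-27 kg × 1.57 × 10^6 m/s)
λ = 6.36 × 10^-14 m

The actual wavelength differs from the claimed 3.18 × 10^-13 m.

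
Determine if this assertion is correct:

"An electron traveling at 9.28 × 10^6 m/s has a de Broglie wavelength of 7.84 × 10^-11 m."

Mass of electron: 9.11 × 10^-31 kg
True

The claim is correct.

Using λ = h/(mv):
λ = (6.626 × 10^-34 J·s) / (9.11 × 10^-31 kg × 9.28 × 10^6 m/s)
λ = 7.84 × 10^-11 m

This matches the claimed value.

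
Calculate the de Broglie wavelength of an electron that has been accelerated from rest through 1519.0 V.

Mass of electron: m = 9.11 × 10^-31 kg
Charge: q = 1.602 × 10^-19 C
3.15 × 10^-11 m

When a particle is accelerated through voltage V, it gains kinetic energy KE = qV.

The de Broglie wavelength is then λ = h/√(2mqV):

λ = h/√(2mqV)
λ = (6.626 × 10^-34 J·s) / √(2 × 9.11 × 10^-31 kg × 1.602 × 10^-19 C × 1519.0 V)
λ = 3.15 × 10^-11 m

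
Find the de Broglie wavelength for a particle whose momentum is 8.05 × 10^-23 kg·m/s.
8.23 × 10^-12 m

Using the de Broglie relation λ = h/p:

λ = h/p
λ = (6.626 × 10^-34 J·s) / (8.05 × 10^-23 kg·m/s)
λ = 8.23 × 10^-12 m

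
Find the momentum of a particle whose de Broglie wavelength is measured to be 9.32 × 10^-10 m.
7.11 × 10^-25 kg·m/s

From the de Broglie relation λ = h/p, we solve for p:

p = h/λ
p = (6.626 × 10^-34 J·s) / (9.32 × 10^-10 m)
p = 7.11 × 10^-25 kg·m/s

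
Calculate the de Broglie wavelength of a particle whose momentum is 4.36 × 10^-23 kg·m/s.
1.52 × 10^-11 m

Using the de Broglie relation λ = h/p:

λ = h/p
λ = (6.626 × 10^-34 J·s) / (4.36 × 10^-23 kg·m/s)
λ = 1.52 × 10^-11 m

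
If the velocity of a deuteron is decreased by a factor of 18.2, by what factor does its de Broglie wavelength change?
The wavelength increases by a factor of 18.2.

From λ = h/(mv), the wavelength is inversely proportional to velocity:

λ ∝ 1/v

If v → v/18.2, then λ → 18.2λ

When velocity is decreased by a factor of 18.2, the wavelength increases by a factor of 18.2.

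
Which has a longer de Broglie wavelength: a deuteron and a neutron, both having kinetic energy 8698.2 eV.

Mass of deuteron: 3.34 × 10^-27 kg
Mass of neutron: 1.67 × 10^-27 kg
The neutron has the longer wavelength.

Using λ = h/√(2mKE):

For deuteron: λ₁ = h/√(2m₁KE) = 2.17 × 10^-13 m
For neutron: λ₂ = h/√(2m₂KE) = 3.07 × 10^-13 m

Since λ ∝ 1/√m at constant kinetic energy, the lighter particle has the longer wavelength.

The neutron has the longer de Broglie wavelength.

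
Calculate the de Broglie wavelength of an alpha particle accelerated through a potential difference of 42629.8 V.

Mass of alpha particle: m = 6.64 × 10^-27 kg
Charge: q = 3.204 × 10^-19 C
4.92 × 10^-14 m

When a particle is accelerated through voltage V, it gains kinetic energy KE = qV.

The de Broglie wavelength is then λ = h/√(2mqV):

λ = h/√(2mqV)
λ = (6.626 × 10^-34 J·s) / √(2 × 6.64 × 10^-27 kg × 3.204 × 10^-19 C × 42629.8 V)
λ = 4.92 × 10^-14 m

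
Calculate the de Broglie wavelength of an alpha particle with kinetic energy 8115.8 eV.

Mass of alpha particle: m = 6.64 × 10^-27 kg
1.59 × 10^-13 m

Using λ = h/√(2mKE):

First convert KE to Joules: KE = 8115.8 eV = 1.300 × 10^-15 J

λ = h/√(2mKE)
λ = (6.626 × 10^-34 J·s) / √(2 × 6.64 × 10^-27 kg × 1.300 × 10^-15 J)
λ = 1.59 × 10^-13 m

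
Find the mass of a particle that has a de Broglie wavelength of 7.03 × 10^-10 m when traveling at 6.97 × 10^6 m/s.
1.35 × 10^-31 kg

From the de Broglie relation λ = h/(mv), we solve for m:

m = h/(λv)
m = (6.626 × 10^-34 J·s) / (7.03 × 10^-10 m × 6.97 × 10^6 m/s)
m = 1.35 × 10^-31 kg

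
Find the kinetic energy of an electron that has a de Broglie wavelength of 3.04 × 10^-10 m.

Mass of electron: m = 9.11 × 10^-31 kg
2.61 × 10^-18 J (or 16.3 eV)

From λ = h/√(2mKE), we solve for KE:

λ² = h²/(2mKE)
KE = h²/(2mλ²)
KE = (6.626 × 10^-34 J·s)² / (2 × 9.11 × 10^-31 kg × (3.04 × 10^-10 m)²)
KE = 2.61 × 10^-18 J
KE = 16.3 eV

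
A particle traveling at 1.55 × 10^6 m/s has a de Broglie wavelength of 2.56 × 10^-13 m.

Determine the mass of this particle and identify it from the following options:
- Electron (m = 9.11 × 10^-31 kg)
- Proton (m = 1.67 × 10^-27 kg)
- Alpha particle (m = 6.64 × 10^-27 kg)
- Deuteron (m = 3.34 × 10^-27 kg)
The particle is a proton.

From λ = h/(mv), solve for mass:

m = h/(λv)
m = (6.626 × 10^-34 J·s) / (2.56 × 10^-13 m × 1.55 × 10^6 m/s)
m = 1.67 × 10^-27 kg

Comparing with the listed masses, this is closest to a proton.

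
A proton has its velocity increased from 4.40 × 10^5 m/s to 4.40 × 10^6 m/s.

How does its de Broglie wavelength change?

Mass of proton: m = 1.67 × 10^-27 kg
The wavelength decreases by a factor of 10.

Using λ = h/(mv):

Initial wavelength: λ₁ = h/(mv₁) = 9.02 × 10^-13 m
Final wavelength: λ₂ = h/(mv₂) = 9.02 × 10^-14 m

Since λ ∝ 1/v, when velocity increases by a factor of 10, the wavelength decreases by a factor of 10.

λ₂/λ₁ = v₁/v₂ = 1/10

The wavelength decreases by a factor of 10.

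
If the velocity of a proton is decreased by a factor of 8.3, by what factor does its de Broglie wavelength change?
The wavelength increases by a factor of 8.3.

From λ = h/(mv), the wavelength is inversely proportional to velocity:

λ ∝ 1/v

If v → v/8.3, then λ → 8.3λ

When velocity is decreased by a factor of 8.3, the wavelength increases by a factor of 8.3.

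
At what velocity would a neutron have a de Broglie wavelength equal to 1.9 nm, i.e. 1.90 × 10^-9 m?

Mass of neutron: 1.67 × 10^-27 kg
2.09 × 10^2 m/s

From λ = h/(mv), solve for v:

v = h/(mλ)
v = (6.626 × 10^-34 J·s) / (1.67 × 10^-27 kg × 1.90 × 10^-9 m)
v = 2.09 × 10^2 m/s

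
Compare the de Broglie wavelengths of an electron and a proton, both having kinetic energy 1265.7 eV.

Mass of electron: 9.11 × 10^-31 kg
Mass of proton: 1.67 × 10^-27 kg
The electron has the longer wavelength.

Using λ = h/√(2mKE):

For electron: λ₁ = h/√(2m₁KE) = 3.45 × 10^-11 m
For proton: λ₂ = h/√(2m₂KE) = 8.05 × 10^-13 m

Since λ ∝ 1/√m at constant kinetic energy, the lighter particle has the longer wavelength.

The electron has the longer de Broglie wavelength.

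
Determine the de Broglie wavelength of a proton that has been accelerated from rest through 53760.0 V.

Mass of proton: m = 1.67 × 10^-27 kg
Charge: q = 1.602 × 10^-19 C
1.24 × 10^-13 m

When a particle is accelerated through voltage V, it gains kinetic energy KE = qV.

The de Broglie wavelength is then λ = h/√(2mqV):

λ = h/√(2mqV)
λ = (6.626 × 10^-34 J·s) / √(2 × 1.67 × 10^-27 kg × 1.602 × 10^-19 C × 53760.0 V)
λ = 1.24 × 10^-13 m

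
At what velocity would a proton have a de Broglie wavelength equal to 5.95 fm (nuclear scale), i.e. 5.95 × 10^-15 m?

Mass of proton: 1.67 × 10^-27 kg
6.67 × 10^7 m/s

From λ = h/(mv), solve for v:

v = h/(mλ)
v = (6.626 × 10^-34 J·s) / (1.67 × 10^-27 kg × 5.95 × 10^-15 m)
v = 6.67 × 10^7 m/s

Note: This velocity is 22.2% of the speed of light, so relativistic corrections would be needed for a more accurate calculation.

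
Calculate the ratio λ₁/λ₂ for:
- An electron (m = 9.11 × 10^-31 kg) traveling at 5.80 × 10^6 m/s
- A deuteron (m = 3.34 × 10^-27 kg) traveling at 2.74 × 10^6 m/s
λ₁/λ₂ = 1.73 × 10^3

Using λ = h/(mv):

λ₁ = h/(m₁v₁) = 1.25 × 10^-10 m
λ₂ = h/(m₂v₂) = 7.24 × 10^-14 m

Ratio λ₁/λ₂ = (m₂v₂)/(m₁v₁)
         = (3.34 × 10^-27 kg × 2.74 × 10^6 m/s) / (9.11 × 10^-31 kg × 5.80 × 10^6 m/s)
         = 1.73 × 10^3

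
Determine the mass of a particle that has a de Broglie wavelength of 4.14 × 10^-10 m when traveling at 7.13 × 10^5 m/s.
2.24 × 10^-30 kg

From the de Broglie relation λ = h/(mv), we solve for m:

m = h/(λv)
m = (6.626 × 10^-34 J·s) / (4.14 × 10^-10 m × 7.13 × 10^5 m/s)
m = 2.24 × 10^-30 kg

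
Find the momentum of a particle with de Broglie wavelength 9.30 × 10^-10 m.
7.12 × 10^-25 kg·m/s

From the de Broglie relation λ = h/p, we solve for p:

p = h/λ
p = (6.626 × 10^-34 J·s) / (9.30 × 10^-10 m)
p = 7.12 × 10^-25 kg·m/s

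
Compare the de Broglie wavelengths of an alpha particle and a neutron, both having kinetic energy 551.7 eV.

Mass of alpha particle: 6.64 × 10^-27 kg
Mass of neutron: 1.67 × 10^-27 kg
The neutron has the longer wavelength.

Using λ = h/√(2mKE):

For alpha particle: λ₁ = h/√(2m₁KE) = 6.12 × 10^-13 m
For neutron: λ₂ = h/√(2m₂KE) = 1.22 × 10^-12 m

Since λ ∝ 1/√m at constant kinetic energy, the lighter particle has the longer wavelength.

The neutron has the longer de Broglie wavelength.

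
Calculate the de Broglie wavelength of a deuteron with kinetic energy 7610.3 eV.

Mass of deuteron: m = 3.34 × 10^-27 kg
2.32 × 10^-13 m

Using λ = h/√(2mKE):

First convert KE to Joules: KE = 7610.3 eV = 1.219 × 10^-15 J

λ = h/√(2mKE)
λ = (6.626 × 10^-34 J·s) / √(2 × 3.34 × 10^-27 kg × 1.219 × 10^-15 J)
λ = 2.32 × 10^-13 m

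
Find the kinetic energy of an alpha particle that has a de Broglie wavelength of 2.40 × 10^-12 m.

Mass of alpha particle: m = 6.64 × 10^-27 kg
5.74 × 10^-18 J (or 35.8 eV)

From λ = h/√(2mKE), we solve for KE:

λ² = h²/(2mKE)
KE = h²/(2mλ²)
KE = (6.626 × 10^-34 J·s)² / (2 × 6.64 × 10^-27 kg × (2.40 × 10^-12 m)²)
KE = 5.74 × 10^-18 J
KE = 35.8 eV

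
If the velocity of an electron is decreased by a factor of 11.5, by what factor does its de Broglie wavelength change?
The wavelength increases by a factor of 11.5.

From λ = h/(mv), the wavelength is inversely proportional to velocity:

λ ∝ 1/v

If v → v/11.5, then λ → 11.5λ

When velocity is decreased by a factor of 11.5, the wavelength increases by a factor of 11.5.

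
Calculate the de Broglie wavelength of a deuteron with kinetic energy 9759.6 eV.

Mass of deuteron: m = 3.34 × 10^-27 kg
2.05 × 10^-13 m

Using λ = h/√(2mKE):

First convert KE to Joules: KE = 9759.6 eV = 1.564 × 10^-15 J

λ = h/√(2mKE)
λ = (6.626 × 10^-34 J·s) / √(2 × 3.34 × 10^-27 kg × 1.564 × 10^-15 J)
λ = 2.05 × 10^-13 m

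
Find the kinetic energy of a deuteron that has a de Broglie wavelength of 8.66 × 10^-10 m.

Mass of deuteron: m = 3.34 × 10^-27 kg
8.76 × 10^-23 J (or 5.47 × 10^-4 eV)

From λ = h/√(2mKE), we solve for KE:

λ² = h²/(2mKE)
KE = h²/(2mλ²)
KE = (6.626 × 10^-34 J·s)² / (2 × 3.34 × 10^-27 kg × (8.66 × 10^-10 m)²)
KE = 8.76 × 10^-23 J
KE = 5.47 × 10^-4 eV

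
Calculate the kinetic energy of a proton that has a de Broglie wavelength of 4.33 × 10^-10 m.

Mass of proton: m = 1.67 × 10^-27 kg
7.01 × 10^-22 J (or 4.38 × 10^-3 eV)

From λ = h/√(2mKE), we solve for KE:

λ² = h²/(2mKE)
KE = h²/(2mλ²)
KE = (6.626 × 10^-34 J·s)² / (2 × 1.67 × 10^-27 kg × (4.33 × 10^-10 m)²)
KE = 7.01 × 10^-22 J
KE = 4.38 × 10^-3 eV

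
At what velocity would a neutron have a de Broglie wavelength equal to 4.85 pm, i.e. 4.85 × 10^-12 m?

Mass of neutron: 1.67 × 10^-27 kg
8.18 × 10^4 m/s

From λ = h/(mv), solve for v:

v = h/(mλ)
v = (6.626 × 10^-34 J·s) / (1.67 × 10^-27 kg × 4.85 × 10^-12 m)
v = 8.18 × 10^4 m/s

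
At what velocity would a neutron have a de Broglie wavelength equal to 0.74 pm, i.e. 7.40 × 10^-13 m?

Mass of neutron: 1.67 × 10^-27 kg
5.36 × 10^5 m/s

From λ = h/(mv), solve for v:

v = h/(mλ)
v = (6.626 × 10^-34 J·s) / (1.67 × 10^-27 kg × 7.40 × 10^-13 m)
v = 5.36 × 10^5 m/s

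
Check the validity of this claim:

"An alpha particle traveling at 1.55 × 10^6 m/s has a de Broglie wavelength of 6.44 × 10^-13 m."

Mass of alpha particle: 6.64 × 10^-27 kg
False

The claim is incorrect.

Using λ = h/(mv):
λ = (6.626 × 10^-34 J·s) / (6.64 × 10^-27 kg × 1.55 × 10^6 m/s)
λ = 6.44 × 10^-14 m

The actual wavelength differs from the claimed 6.44 × 10^-13 m.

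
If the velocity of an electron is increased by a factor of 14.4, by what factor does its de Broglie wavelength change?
The wavelength decreases by a factor of 14.4.

From λ = h/(mv), the wavelength is inversely proportional to velocity:

λ ∝ 1/v

If v → 14.4v, then λ → λ/14.4

When velocity is increased by a factor of 14.4, the wavelength decreases by a factor of 14.4.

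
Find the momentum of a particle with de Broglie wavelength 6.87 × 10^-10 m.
9.64 × 10^-25 kg·m/s

From the de Broglie relation λ = h/p, we solve for p:

p = h/λ
p = (6.626 × 10^-34 J·s) / (6.87 × 10^-10 m)
p = 9.64 × 10^-25 kg·m/s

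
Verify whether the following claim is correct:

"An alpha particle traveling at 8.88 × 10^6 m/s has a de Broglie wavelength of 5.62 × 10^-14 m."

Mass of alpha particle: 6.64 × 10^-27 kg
False

The claim is incorrect.

Using λ = h/(mv):
λ = (6.626 × 10^-34 J·s) / (6.64 × 10^-27 kg × 8.88 × 10^6 m/s)
λ = 1.12 × 10^-14 m

The actual wavelength differs from the claimed 5.62 × 10^-14 m.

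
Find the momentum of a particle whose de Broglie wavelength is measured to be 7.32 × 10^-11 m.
9.05 × 10^-24 kg·m/s

From the de Broglie relation λ = h/p, we solve for p:

p = h/λ
p = (6.626 × 10^-34 J·s) / (7.32 × 10^-11 m)
p = 9.05 × 10^-24 kg·m/s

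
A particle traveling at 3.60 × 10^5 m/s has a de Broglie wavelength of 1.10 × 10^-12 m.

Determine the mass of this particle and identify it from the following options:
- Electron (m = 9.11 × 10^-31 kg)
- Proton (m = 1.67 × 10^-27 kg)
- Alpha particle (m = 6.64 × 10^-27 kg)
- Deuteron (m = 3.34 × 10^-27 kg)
The particle is a proton.

From λ = h/(mv), solve for mass:

m = h/(λv)
m = (6.626 × 10^-34 J·s) / (1.10 × 10^-12 m × 3.60 × 10^5 m/s)
m = 1.67 × 10^-27 kg

Comparing with the listed masses, this is closest to a proton.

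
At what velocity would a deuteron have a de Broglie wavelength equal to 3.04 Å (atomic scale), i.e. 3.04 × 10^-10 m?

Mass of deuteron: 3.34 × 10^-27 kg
6.53 × 10^2 m/s

From λ = h/(mv), solve for v:

v = h/(mλ)
v = (6.626 × 10^-34 J·s) / (3.34 × 10^-27 kg × 3.04 × 10^-10 m)
v = 6.53 × 10^2 m/s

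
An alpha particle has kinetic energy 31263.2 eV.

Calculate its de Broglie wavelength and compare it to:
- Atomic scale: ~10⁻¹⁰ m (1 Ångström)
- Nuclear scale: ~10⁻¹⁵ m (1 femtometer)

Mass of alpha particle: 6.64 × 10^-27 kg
λ = 8.12 × 10^-14 m, which is between nuclear and atomic scales.

Using λ = h/√(2mKE):

KE = 31263.2 eV = 5.009 × 10^-15 J

λ = h/√(2mKE)
λ = (6.626 × 10^-34 J·s) / √(2 × 6.64 × 10^-27 kg × 5.009 × 10^-15 J)
λ = 8.12 × 10^-14 m

Comparison:
- Atomic scale (10⁻¹⁰ m): λ is 0.00081× this size
- Nuclear scale (10⁻¹⁵ m): λ is 81× this size

The wavelength is between nuclear and atomic scales.

This wavelength is appropriate for probing atomic structure but too large for nuclear physics experiments.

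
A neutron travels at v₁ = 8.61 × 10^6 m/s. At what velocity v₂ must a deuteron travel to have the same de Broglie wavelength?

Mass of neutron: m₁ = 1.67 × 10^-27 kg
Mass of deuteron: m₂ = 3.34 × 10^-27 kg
v₂ = 4.30 × 10^6 m/s

For equal de Broglie wavelengths: λ₁ = λ₂

h/(m₁v₁) = h/(m₂v₂)
m₁v₁ = m₂v₂
v₂ = v₁ · (m₁/m₂)

v₂ = 8.61 × 10^6 m/s × (1.67 × 10^-27 kg / 3.34 × 10^-27 kg)
v₂ = 4.30 × 10^6 m/s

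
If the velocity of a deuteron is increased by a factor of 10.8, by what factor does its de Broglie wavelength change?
The wavelength decreases by a factor of 10.8.

From λ = h/(mv), the wavelength is inversely proportional to velocity:

λ ∝ 1/v

If v → 10.8v, then λ → λ/10.8

When velocity is increased by a factor of 10.8, the wavelength decreases by a factor of 10.8.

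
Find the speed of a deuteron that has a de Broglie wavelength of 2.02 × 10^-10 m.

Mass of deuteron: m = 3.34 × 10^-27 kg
9.82 × 10^2 m/s

From the de Broglie relation λ = h/(mv), we solve for v:

v = h/(mλ)
v = (6.626 × 10^-34 J·s) / (3.34 × 10^-27 kg × 2.02 × 10^-10 m)
v = 9.82 × 10^2 m/s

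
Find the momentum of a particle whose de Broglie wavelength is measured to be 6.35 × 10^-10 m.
1.04 × 10^-24 kg·m/s

From the de Broglie relation λ = h/p, we solve for p:

p = h/λ
p = (6.626 × 10^-34 J·s) / (6.35 × 10^-10 m)
p = 1.04 × 10^-24 kg·m/s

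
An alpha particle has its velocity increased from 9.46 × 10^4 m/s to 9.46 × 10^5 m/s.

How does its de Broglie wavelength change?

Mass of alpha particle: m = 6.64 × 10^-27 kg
The wavelength decreases by a factor of 10.

Using λ = h/(mv):

Initial wavelength: λ₁ = h/(mv₁) = 1.05 × 10^-12 m
Final wavelength: λ₂ = h/(mv₂) = 1.05 × 10^-13 m

Since λ ∝ 1/v, when velocity increases by a factor of 10, the wavelength decreases by a factor of 10.

λ₂/λ₁ = v₁/v₂ = 1/10

The wavelength decreases by a factor of 10.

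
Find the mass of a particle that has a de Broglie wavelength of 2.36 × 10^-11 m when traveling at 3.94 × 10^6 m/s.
7.13 × 10^-30 kg

From the de Broglie relation λ = h/(mv), we solve for m:

m = h/(λv)
m = (6.626 × 10^-34 J·s) / (2.36 × 10^-11 m × 3.94 × 10^6 m/s)
m = 7.13 × 10^-30 kg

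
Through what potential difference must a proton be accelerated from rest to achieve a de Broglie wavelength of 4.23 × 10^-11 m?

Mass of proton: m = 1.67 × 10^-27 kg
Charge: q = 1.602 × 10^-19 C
4.59 × 10^-1 V

From λ = h/√(2mqV), we solve for V:

λ² = h²/(2mqV)
V = h²/(2mqλ²)
V = (6.626 × 10^-34 J·s)² / (2 × 1.67 × 10^-27 kg × 1.602 × 10^-19 C × (4.23 × 10^-11 m)²)
V = 4.59 × 10^-1 V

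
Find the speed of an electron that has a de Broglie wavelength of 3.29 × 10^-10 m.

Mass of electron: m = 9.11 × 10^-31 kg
2.21 × 10^6 m/s

From the de Broglie relation λ = h/(mv), we solve for v:

v = h/(mλ)
v = (6.626 × 10^-34 J·s) / (9.11 × 10^-31 kg × 3.29 × 10^-10 m)
v = 2.21 × 10^6 m/s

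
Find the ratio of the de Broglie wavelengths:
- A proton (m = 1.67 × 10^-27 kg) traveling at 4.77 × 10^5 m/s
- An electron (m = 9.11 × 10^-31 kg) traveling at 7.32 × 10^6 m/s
λ₁/λ₂ = 8.37 × 10^-3

Using λ = h/(mv):

λ₁ = h/(m₁v₁) = 8.32 × 10^-13 m
λ₂ = h/(m₂v₂) = 9.94 × 10^-11 m

Ratio λ₁/λ₂ = (m₂v₂)/(m₁v₁)
         = (9.11 × 10^-31 kg × 7.32 × 10^6 m/s) / (1.67 × 10^-27 kg × 4.77 × 10^5 m/s)
         = 8.37 × 10^-3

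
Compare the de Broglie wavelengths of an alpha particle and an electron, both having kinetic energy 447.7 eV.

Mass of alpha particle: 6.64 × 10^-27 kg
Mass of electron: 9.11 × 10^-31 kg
The electron has the longer wavelength.

Using λ = h/√(2mKE):

For alpha particle: λ₁ = h/√(2m₁KE) = 6.79 × 10^-13 m
For electron: λ₂ = h/√(2m₂KE) = 5.80 × 10^-11 m

Since λ ∝ 1/√m at constant kinetic energy, the lighter particle has the longer wavelength.

The electron has the longer de Broglie wavelength.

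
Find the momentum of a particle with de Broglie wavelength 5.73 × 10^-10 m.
1.16 × 10^-24 kg·m/s

From the de Broglie relation λ = h/p, we solve for p:

p = h/λ
p = (6.626 × 10^-34 J·s) / (5.73 × 10^-10 m)
p = 1.16 × 10^-24 kg·m/s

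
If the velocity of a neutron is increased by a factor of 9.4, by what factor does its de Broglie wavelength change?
The wavelength decreases by a factor of 9.4.

From λ = h/(mv), the wavelength is inversely proportional to velocity:

λ ∝ 1/v

If v → 9.4v, then λ → λ/9.4

When velocity is increased by a factor of 9.4, the wavelength decreases by a factor of 9.4.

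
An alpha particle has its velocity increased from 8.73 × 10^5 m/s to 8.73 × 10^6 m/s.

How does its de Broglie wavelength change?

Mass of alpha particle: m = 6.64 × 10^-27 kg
The wavelength decreases by a factor of 10.

Using λ = h/(mv):

Initial wavelength: λ₁ = h/(mv₁) = 1.14 × 10^-13 m
Final wavelength: λ₂ = h/(mv₂) = 1.14 × 10^-14 m

Since λ ∝ 1/v, when velocity increases by a factor of 10, the wavelength decreases by a factor of 10.

λ₂/λ₁ = v₁/v₂ = 1/10

The wavelength decreases by a factor of 10.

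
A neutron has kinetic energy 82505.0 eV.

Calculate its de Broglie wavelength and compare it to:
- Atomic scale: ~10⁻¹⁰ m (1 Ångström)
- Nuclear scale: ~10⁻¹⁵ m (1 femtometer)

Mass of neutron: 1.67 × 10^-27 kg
λ = 9.97 × 10^-14 m, which is between nuclear and atomic scales.

Using λ = h/√(2mKE):

KE = 82505.0 eV = 1.322 × 10^-14 J

λ = h/√(2mKE)
λ = (6.626 × 10^-34 J·s) / √(2 × 1.67 × 10^-27 kg × 1.322 × 10^-14 J)
λ = 9.97 × 10^-14 m

Comparison:
- Atomic scale (10⁻¹⁰ m): λ is 0.001× this size
- Nuclear scale (10⁻¹⁵ m): λ is 1e+02× this size

The wavelength is between nuclear and atomic scales.

This wavelength is appropriate for probing atomic structure but too large for nuclear physics experiments.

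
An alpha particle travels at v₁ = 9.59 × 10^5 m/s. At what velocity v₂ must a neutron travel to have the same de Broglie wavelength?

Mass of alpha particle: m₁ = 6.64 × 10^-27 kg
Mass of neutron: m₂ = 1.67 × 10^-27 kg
v₂ = 3.81 × 10^6 m/s

For equal de Broglie wavelengths: λ₁ = λ₂

h/(m₁v₁) = h/(m₂v₂)
m₁v₁ = m₂v₂
v₂ = v₁ · (m₁/m₂)

v₂ = 9.59 × 10^5 m/s × (6.64 × 10^-27 kg / 1.67 × 10^-27 kg)
v₂ = 3.81 × 10^6 m/s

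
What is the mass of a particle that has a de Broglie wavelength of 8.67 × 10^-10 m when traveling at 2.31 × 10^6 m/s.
3.31 × 10^-31 kg

From the de Broglie relation λ = h/(mv), we solve for m:

m = h/(λv)
m = (6.626 × 10^-34 J·s) / (8.67 × 10^-10 m × 2.31 × 10^6 m/s)
m = 3.31 × 10^-31 kg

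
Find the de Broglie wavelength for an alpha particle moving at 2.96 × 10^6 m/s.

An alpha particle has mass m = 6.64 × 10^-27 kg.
3.37 × 10^-14 m

Using the de Broglie relation λ = h/(mv):

λ = h/(mv)
λ = (6.626 × 10^-34 J·s) / (6.64 × 10^-27 kg × 2.96 × 10^6 m/s)
λ = 3.37 × 10^-14 m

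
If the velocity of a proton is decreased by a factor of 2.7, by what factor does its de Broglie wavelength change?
The wavelength increases by a factor of 2.7.

From λ = h/(mv), the wavelength is inversely proportional to velocity:

λ ∝ 1/v

If v → v/2.7, then λ → 2.7λ

When velocity is decreased by a factor of 2.7, the wavelength increases by a factor of 2.7.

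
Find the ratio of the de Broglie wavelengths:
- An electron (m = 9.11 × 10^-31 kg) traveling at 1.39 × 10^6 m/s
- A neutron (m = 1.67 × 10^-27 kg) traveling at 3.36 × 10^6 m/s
λ₁/λ₂ = 4.43 × 10^3

Using λ = h/(mv):

λ₁ = h/(m₁v₁) = 5.23 × 10^-10 m
λ₂ = h/(m₂v₂) = 1.18 × 10^-13 m

Ratio λ₁/λ₂ = (m₂v₂)/(m₁v₁)
         = (1.67 × 10^-27 kg × 3.36 × 10^6 m/s) / (9.11 × 10^-31 kg × 1.39 × 10^6 m/s)
         = 4.43 × 10^3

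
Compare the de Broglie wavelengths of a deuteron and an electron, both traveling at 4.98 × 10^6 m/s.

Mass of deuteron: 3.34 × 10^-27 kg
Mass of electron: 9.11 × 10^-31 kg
The electron has the longer wavelength.

Using λ = h/(mv), since both particles have the same velocity, the wavelength depends only on mass.

For deuteron: λ₁ = h/(m₁v) = 3.98 × 10^-14 m
For electron: λ₂ = h/(m₂v) = 1.46 × 10^-10 m

Since λ ∝ 1/m at constant velocity, the lighter particle has the longer wavelength.

The electron has the longer de Broglie wavelength.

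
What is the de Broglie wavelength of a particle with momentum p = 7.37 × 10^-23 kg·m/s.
8.99 × 10^-12 m

Using the de Broglie relation λ = h/p:

λ = h/p
λ = (6.626 × 10^-34 J·s) / (7.37 × 10^-23 kg·m/s)
λ = 8.99 × 10^-12 m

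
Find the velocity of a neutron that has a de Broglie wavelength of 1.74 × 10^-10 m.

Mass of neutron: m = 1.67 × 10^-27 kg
2.28 × 10^3 m/s

From the de Broglie relation λ = h/(mv), we solve for v:

v = h/(mλ)
v = (6.626 × 10^-34 J·s) / (1.67 × 10^-27 kg × 1.74 × 10^-10 m)
v = 2.28 × 10^3 m/s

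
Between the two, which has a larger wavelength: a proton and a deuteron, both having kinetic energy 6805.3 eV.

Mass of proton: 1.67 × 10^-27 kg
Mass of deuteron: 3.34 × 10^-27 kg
The proton has the longer wavelength.

Using λ = h/√(2mKE):

For proton: λ₁ = h/√(2m₁KE) = 3.47 × 10^-13 m
For deuteron: λ₂ = h/√(2m₂KE) = 2.46 × 10^-13 m

Since λ ∝ 1/√m at constant kinetic energy, the lighter particle has the longer wavelength.

The proton has the longer de Broglie wavelength.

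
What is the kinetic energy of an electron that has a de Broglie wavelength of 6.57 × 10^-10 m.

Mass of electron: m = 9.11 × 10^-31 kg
5.58 × 10^-19 J (or 3.48 eV)

From λ = h/√(2mKE), we solve for KE:

λ² = h²/(2mKE)
KE = h²/(2mλ²)
KE = (6.626 × 10^-34 J·s)² / (2 × 9.11 × 10^-31 kg × (6.57 × 10^-10 m)²)
KE = 5.58 × 10^-19 J
KE = 3.48 eV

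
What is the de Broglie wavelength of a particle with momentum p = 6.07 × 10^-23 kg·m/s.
1.09 × 10^-11 m

Using the de Broglie relation λ = h/p:

λ = h/p
λ = (6.626 × 10^-34 J·s) / (6.07 × 10^-23 kg·m/s)
λ = 1.09 × 10^-11 m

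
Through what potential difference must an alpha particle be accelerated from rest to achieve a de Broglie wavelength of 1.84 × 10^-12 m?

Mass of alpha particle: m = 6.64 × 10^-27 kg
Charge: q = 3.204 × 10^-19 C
30.5 V

From λ = h/√(2mqV), we solve for V:

λ² = h²/(2mqV)
V = h²/(2mqλ²)
V = (6.626 × 10^-34 J·s)² / (2 × 6.64 × 10^-27 kg × 3.204 × 10^-19 C × (1.84 × 10^-12 m)²)
V = 30.5 V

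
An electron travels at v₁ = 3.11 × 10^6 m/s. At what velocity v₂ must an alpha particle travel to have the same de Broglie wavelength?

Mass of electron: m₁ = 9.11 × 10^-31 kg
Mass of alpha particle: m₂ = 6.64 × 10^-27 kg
v₂ = 4.27 × 10^2 m/s

For equal de Broglie wavelengths: λ₁ = λ₂

h/(m₁v₁) = h/(m₂v₂)
m₁v₁ = m₂v₂
v₂ = v₁ · (m₁/m₂)

v₂ = 3.11 × 10^6 m/s × (9.11 × 10^-31 kg / 6.64 × 10^-27 kg)
v₂ = 4.27 × 10^2 m/s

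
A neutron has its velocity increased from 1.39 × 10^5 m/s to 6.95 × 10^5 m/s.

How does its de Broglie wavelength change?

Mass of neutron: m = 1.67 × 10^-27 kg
The wavelength decreases by a factor of 5.

Using λ = h/(mv):

Initial wavelength: λ₁ = h/(mv₁) = 2.85 × 10^-12 m
Final wavelength: λ₂ = h/(mv₂) = 5.71 × 10^-13 m

Since λ ∝ 1/v, when velocity increases by a factor of 5, the wavelength decreases by a factor of 5.

λ₂/λ₁ = v₁/v₂ = 1/5

The wavelength decreases by a factor of 5.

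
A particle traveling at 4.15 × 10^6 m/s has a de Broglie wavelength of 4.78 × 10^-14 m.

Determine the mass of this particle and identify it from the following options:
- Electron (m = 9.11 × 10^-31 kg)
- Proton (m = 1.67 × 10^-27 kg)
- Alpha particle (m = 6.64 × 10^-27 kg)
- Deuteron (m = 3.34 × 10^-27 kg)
The particle is a deuteron.

From λ = h/(mv), solve for mass:

m = h/(λv)
m = (6.626 × 10^-34 J·s) / (4.78 × 10^-14 m × 4.15 × 10^6 m/s)
m = 3.34 × 10^-27 kg

Comparing with the listed masses, this is closest to a deuteron.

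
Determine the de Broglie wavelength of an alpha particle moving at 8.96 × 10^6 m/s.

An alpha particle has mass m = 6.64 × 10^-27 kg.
1.11 × 10^-14 m

Using the de Broglie relation λ = h/(mv):

λ = h/(mv)
λ = (6.626 × 10^-34 J·s) / (6.64 × 10^-27 kg × 8.96 × 10^6 m/s)
λ = 1.11 × 10^-14 m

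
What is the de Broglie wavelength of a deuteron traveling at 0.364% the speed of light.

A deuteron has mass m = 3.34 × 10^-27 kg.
1.82 × 10^-13 m

Using the de Broglie relation λ = h/(mv):

v = 0.364% × c = 1.091 × 10^6 m/s

λ = h/(mv)
λ = (6.626 × 10^-34 J·s) / (3.34 × 10^-27 kg × 1.091 × 10^6 m/s)
λ = 1.82 × 10^-13 m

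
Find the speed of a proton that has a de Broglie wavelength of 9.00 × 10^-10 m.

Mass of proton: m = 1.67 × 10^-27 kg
4.41 × 10^2 m/s

From the de Broglie relation λ = h/(mv), we solve for v:

v = h/(mλ)
v = (6.626 × 10^-34 J·s) / (1.67 × 10^-27 kg × 9.00 × 10^-10 m)
v = 4.41 × 10^2 m/s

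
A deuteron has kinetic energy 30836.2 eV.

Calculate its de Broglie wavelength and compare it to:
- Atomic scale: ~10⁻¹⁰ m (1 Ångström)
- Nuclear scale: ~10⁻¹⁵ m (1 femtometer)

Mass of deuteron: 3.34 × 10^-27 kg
λ = 1.15 × 10^-13 m, which is between nuclear and atomic scales.

Using λ = h/√(2mKE):

KE = 30836.2 eV = 4.941 × 10^-15 J

λ = h/√(2mKE)
λ = (6.626 × 10^-34 J·s) / √(2 × 3.34 × 10^-27 kg × 4.941 × 10^-15 J)
λ = 1.15 × 10^-13 m

Comparison:
- Atomic scale (10⁻¹⁰ m): λ is 0.0012× this size
- Nuclear scale (10⁻¹⁵ m): λ is 1.2e+02× this size

The wavelength is between nuclear and atomic scales.

This wavelength is appropriate for probing atomic structure but too large for nuclear physics experiments.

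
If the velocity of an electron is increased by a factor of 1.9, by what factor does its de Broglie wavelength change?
The wavelength decreases by a factor of 1.9.

From λ = h/(mv), the wavelength is inversely proportional to velocity:

λ ∝ 1/v

If v → 1.9v, then λ → λ/1.9

When velocity is increased by a factor of 1.9, the wavelength decreases by a factor of 1.9.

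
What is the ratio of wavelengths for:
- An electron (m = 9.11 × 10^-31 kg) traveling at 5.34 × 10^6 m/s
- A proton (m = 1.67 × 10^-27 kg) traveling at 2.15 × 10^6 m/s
λ₁/λ₂ = 738

Using λ = h/(mv):

λ₁ = h/(m₁v₁) = 1.36 × 10^-10 m
λ₂ = h/(m₂v₂) = 1.85 × 10^-13 m

Ratio λ₁/λ₂ = (m₂v₂)/(m₁v₁)
         = (1.67 × 10^-27 kg × 2.15 × 10^6 m/s) / (9.11 × 10^-31 kg × 5.34 × 10^6 m/s)
         = 738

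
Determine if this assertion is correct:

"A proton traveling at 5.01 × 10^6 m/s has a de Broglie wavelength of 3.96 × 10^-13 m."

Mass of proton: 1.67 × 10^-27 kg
False

The claim is incorrect.

Using λ = h/(mv):
λ = (6.626 × 10^-34 J·s) / (1.67 × 10^-27 kg × 5.01 × 10^6 m/s)
λ = 7.92 × 10^-14 m

The actual wavelength differs from the claimed 3.96 × 10^-13 m.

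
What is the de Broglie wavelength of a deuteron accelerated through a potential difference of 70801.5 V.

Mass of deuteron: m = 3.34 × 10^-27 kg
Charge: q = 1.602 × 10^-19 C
7.61 × 10^-14 m

When a particle is accelerated through voltage V, it gains kinetic energy KE = qV.

The de Broglie wavelength is then λ = h/√(2mqV):

λ = h/√(2mqV)
λ = (6.626 × 10^-34 J·s) / √(2 × 3.34 × 10^-27 kg × 1.602 × 10^-19 C × 70801.5 V)
λ = 7.61 × 10^-14 m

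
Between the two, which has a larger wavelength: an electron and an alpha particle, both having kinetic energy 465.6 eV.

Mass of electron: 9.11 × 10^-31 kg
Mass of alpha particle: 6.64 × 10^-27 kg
The electron has the longer wavelength.

Using λ = h/√(2mKE):

For electron: λ₁ = h/√(2m₁KE) = 5.68 × 10^-11 m
For alpha particle: λ₂ = h/√(2m₂KE) = 6.66 × 10^-13 m

Since λ ∝ 1/√m at constant kinetic energy, the lighter particle has the longer wavelength.

The electron has the longer de Broglie wavelength.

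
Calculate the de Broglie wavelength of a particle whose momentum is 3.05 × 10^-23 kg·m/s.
2.17 × 10^-11 m

Using the de Broglie relation λ = h/p:

λ = h/p
λ = (6.626 × 10^-34 J·s) / (3.05 × 10^-23 kg·m/s)
λ = 2.17 × 10^-11 m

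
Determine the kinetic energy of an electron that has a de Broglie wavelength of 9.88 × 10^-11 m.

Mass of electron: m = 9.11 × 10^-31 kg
2.47 × 10^-17 J (or 154 eV)

From λ = h/√(2mKE), we solve for KE:

λ² = h²/(2mKE)
KE = h²/(2mλ²)
KE = (6.626 × 10^-34 J·s)² / (2 × 9.11 × 10^-31 kg × (9.88 × 10^-11 m)²)
KE = 2.47 × 10^-17 J
KE = 154 eV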